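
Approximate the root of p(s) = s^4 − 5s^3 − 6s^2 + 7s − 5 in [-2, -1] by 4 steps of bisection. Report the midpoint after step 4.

s = -1.5 gives p = -7.0625, negative; keep [-2, -1.5]
s = -1.75 gives p = 0.550781, positive; keep [-1.75, -1.5]
s = -1.625 gives p = -3.790771, negative; keep [-1.75, -1.625]
s = -1.6875 gives p = -1.7622, negative; keep [-1.75, -1.6875]

-1.6875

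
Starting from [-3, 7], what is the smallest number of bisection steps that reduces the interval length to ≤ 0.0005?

Width after n steps is 10/2^n. Need 2^n ≥ 10/0.0005 = 20000.
2^14 = 16384 < 20000 ≤ 2^15 = 32768, so n = 15.

15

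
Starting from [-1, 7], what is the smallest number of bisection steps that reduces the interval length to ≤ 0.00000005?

28

Width after n steps is 8/2^n. Need 2^n ≥ 8/0.00000005 = 160000000.
2^27 = 134217728 < 160000000 ≤ 2^28 = 268435456, so n = 28.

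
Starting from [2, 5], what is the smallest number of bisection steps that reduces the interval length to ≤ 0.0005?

Width after n steps is 3/2^n. Need 2^n ≥ 3/0.0005 = 6000.
2^12 = 4096 < 6000 ≤ 2^13 = 8192, so n = 13.

13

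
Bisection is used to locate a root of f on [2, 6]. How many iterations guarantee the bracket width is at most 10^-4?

Width after n steps is 4/2^n. Need 2^n ≥ 4/10^-4 = 40000.
2^15 = 32768 < 40000 ≤ 2^16 = 65536, so n = 16.

16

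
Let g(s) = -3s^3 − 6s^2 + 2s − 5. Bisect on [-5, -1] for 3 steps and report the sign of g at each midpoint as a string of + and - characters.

m = -3, g(m) = 16 (+); new bracket [-3, -1]
m = -2, g(m) = -9 (−); new bracket [-3, -2]
m = -2.5, g(m) = -0.625 (−); new bracket [-3, -2.5]

+--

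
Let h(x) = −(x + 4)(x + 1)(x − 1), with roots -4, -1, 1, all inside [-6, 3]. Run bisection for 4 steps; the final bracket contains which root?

-4

x = -1.5 gives h = -3.125, negative; keep [-6, -1.5]
x = -3.75 gives h = -3.265625, negative; keep [-6, -3.75]
x = -4.875 gives h = 19.919922, positive; keep [-4.875, -3.75]
x = -4.3125 gives h = 5.4993, positive; keep [-4.3125, -3.75]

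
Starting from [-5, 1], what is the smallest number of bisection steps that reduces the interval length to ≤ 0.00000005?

Width after n steps is 6/2^n. Need 2^n ≥ 6/0.00000005 = 120000000.
2^26 = 67108864 < 120000000 ≤ 2^27 = 134217728, so n = 27.

27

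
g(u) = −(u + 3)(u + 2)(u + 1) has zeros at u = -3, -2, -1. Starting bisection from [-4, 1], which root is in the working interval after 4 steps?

-1

g(-1.5) = 0.375 > 0, so the root lies in [-1.5, 1]
g(-0.25) = -3.609375 < 0, so the root lies in [-1.5, -0.25]
g(-0.875) = -0.298828 < 0, so the root lies in [-1.5, -0.875]
g(-1.1875) = 0.2761 > 0, so the root lies in [-1.1875, -0.875]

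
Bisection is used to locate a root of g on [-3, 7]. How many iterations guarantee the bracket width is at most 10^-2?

Width after n steps is 10/2^n. Need 2^n ≥ 10/10^-2 = 1000.
2^9 = 512 < 1000 ≤ 2^10 = 1024, so n = 10.

10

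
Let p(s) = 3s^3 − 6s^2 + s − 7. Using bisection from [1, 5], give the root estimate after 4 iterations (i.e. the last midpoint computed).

p(3) = 23 > 0, so the root lies in [1, 3]
p(2) = -5 < 0, so the root lies in [2, 3]
p(2.5) = 4.875 > 0, so the root lies in [2, 2.5]
p(2.25) = -0.9531 < 0, so the root lies in [2.25, 2.5]

2.25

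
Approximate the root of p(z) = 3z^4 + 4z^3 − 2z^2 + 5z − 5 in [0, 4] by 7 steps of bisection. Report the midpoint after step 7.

midpoint 2: p = 77 > 0 → [0, 2]
midpoint 1: p = 5 > 0 → [0, 1]
midpoint 0.5: p = -2.3125 < 0 → [0.5, 1]
midpoint 0.75: p = 0.2617 > 0 → [0.5, 0.75]
midpoint 0.625: p = -1.2219 < 0 → [0.625, 0.75]
midpoint 0.6875: p = -0.5378 < 0 → [0.6875, 0.75]
midpoint 0.71875: p = -0.1536 < 0 → [0.71875, 0.75]

0.71875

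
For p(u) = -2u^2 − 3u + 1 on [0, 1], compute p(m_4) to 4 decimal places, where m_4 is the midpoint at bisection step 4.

-0.1328

p(0.5) = -1 < 0, so the root lies in [0, 0.5]
p(0.25) = 0.125 > 0, so the root lies in [0.25, 0.5]
p(0.375) = -0.40625 < 0, so the root lies in [0.25, 0.375]
p(0.3125) = -0.1328 < 0, so the root lies in [0.25, 0.3125]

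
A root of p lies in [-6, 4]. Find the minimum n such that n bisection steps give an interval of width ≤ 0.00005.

Width after n steps is 10/2^n. Need 2^n ≥ 10/0.00005 = 200000.
2^17 = 131072 < 200000 ≤ 2^18 = 262144, so n = 18.

18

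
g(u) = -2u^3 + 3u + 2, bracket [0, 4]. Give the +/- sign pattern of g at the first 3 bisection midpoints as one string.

-+-

u = 2 gives g = -8, negative; keep [0, 2]
u = 1 gives g = 3, positive; keep [1, 2]
u = 1.5 gives g = -0.25, negative; keep [1, 1.5]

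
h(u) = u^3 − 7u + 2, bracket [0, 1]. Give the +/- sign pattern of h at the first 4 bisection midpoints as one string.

-+--

h(0.5) = -1.375 < 0, so the root lies in [0, 0.5]
h(0.25) = 0.265625 > 0, so the root lies in [0.25, 0.5]
h(0.375) = -0.572266 < 0, so the root lies in [0.25, 0.375]
h(0.3125) = -0.157 < 0, so the root lies in [0.25, 0.3125]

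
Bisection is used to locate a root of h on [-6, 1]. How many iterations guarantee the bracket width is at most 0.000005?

Width after n steps is 7/2^n. Need 2^n ≥ 7/0.000005 = 1400000.
2^20 = 1048576 < 1400000 ≤ 2^21 = 2097152, so n = 21.

21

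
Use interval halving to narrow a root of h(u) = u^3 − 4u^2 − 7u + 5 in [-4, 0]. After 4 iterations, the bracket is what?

[-1.75, -1.5]

u = -2 gives h = -5, negative; keep [-2, 0]
u = -1 gives h = 7, positive; keep [-2, -1]
u = -1.5 gives h = 3.125, positive; keep [-2, -1.5]
u = -1.75 gives h = -0.3594, negative; keep [-1.75, -1.5]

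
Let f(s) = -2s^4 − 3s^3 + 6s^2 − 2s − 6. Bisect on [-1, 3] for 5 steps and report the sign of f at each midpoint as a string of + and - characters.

----+

s = 1 gives f = -7, negative; keep [-1, 1]
s = 0 gives f = -6, negative; keep [-1, 0]
s = -0.5 gives f = -3.25, negative; keep [-1, -0.5]
s = -0.75 gives f = -0.4922, negative; keep [-1, -0.75]
s = -0.875 gives f = 1.1812, positive; keep [-0.875, -0.75]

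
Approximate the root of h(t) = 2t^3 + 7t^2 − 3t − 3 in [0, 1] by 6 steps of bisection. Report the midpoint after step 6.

0.796875

m = 0.5, h(m) = -2.5 (−); new bracket [0.5, 1]
m = 0.75, h(m) = -0.46875 (−); new bracket [0.75, 1]
m = 0.875, h(m) = 1.074219 (+); new bracket [0.75, 0.875]
m = 0.8125, h(m) = 0.2563 (+); new bracket [0.75, 0.8125]
m = 0.78125, h(m) = -0.1176 (−); new bracket [0.78125, 0.8125]
m = 0.796875, h(m) = 0.0665 (+); new bracket [0.78125, 0.796875]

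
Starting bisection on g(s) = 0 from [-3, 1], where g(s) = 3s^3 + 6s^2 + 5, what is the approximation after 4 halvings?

s = -1 gives g = 8, positive; keep [-3, -1]
s = -2 gives g = 5, positive; keep [-3, -2]
s = -2.5 gives g = -4.375, negative; keep [-2.5, -2]
s = -2.25 gives g = 1.2031, positive; keep [-2.5, -2.25]

-2.25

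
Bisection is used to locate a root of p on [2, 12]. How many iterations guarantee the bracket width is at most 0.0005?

15

Width after n steps is 10/2^n. Need 2^n ≥ 10/0.0005 = 20000.
2^14 = 16384 < 20000 ≤ 2^15 = 32768, so n = 15.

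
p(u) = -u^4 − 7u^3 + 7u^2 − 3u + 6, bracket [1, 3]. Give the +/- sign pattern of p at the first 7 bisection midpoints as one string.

----+++

midpoint 2: p = -44 < 0 → [1, 2]
midpoint 1.5: p = -11.4375 < 0 → [1, 1.5]
midpoint 1.25: p = -2.925781 < 0 → [1, 1.25]
midpoint 1.125: p = -0.0842 < 0 → [1, 1.125]
midpoint 1.0625: p = 1.0442 > 0 → [1.0625, 1.125]
midpoint 1.09375: p = 0.5026 > 0 → [1.09375, 1.125]
midpoint 1.109375: p = 0.215 > 0 → [1.109375, 1.125]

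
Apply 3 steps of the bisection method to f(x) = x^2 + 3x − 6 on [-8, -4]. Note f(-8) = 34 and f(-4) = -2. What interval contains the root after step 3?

f(-6) = 12 > 0, so the root lies in [-6, -4]
f(-5) = 4 > 0, so the root lies in [-5, -4]
f(-4.5) = 0.75 > 0, so the root lies in [-4.5, -4]

[-4.5, -4]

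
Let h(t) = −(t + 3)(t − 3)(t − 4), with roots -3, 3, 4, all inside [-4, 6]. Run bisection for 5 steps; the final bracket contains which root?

-3

m = 1, h(m) = -24 (−); new bracket [-4, 1]
m = -1.5, h(m) = -37.125 (−); new bracket [-4, -1.5]
m = -2.75, h(m) = -9.703125 (−); new bracket [-4, -2.75]
m = -3.375, h(m) = 17.6309 (+); new bracket [-3.375, -2.75]
m = -3.0625, h(m) = 2.676 (+); new bracket [-3.0625, -2.75]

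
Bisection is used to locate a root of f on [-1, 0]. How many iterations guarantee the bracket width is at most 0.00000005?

25

Width after n steps is 1/2^n. Need 2^n ≥ 1/0.00000005 = 20000000.
2^24 = 16777216 < 20000000 ≤ 2^25 = 33554432, so n = 25.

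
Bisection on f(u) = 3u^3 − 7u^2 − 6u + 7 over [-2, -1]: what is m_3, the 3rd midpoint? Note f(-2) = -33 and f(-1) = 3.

u = -1.5 gives f = -9.875, negative; keep [-1.5, -1]
u = -1.25 gives f = -2.296875, negative; keep [-1.25, -1]
u = -1.125 gives f = 0.619141, positive; keep [-1.25, -1.125]

-1.125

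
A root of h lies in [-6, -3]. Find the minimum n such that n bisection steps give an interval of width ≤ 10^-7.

Width after n steps is 3/2^n. Need 2^n ≥ 3/10^-7 = 30000000.
2^24 = 16777216 < 30000000 ≤ 2^25 = 33554432, so n = 25.

25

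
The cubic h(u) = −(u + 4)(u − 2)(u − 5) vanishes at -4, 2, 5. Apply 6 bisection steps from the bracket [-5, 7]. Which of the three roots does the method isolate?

u = 1 gives h = -20, negative; keep [-5, 1]
u = -2 gives h = -56, negative; keep [-5, -2]
u = -3.5 gives h = -23.375, negative; keep [-5, -3.5]
u = -4.25 gives h = 14.4531, positive; keep [-4.25, -3.5]
u = -3.875 gives h = -6.5176, negative; keep [-4.25, -3.875]
u = -4.0625 gives h = 3.4338, positive; keep [-4.0625, -3.875]

-4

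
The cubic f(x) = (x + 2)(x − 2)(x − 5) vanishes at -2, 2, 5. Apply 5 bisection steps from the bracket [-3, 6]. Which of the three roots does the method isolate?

f(1.5) = 6.125 > 0, so the root lies in [-3, 1.5]
f(-0.75) = 19.765625 > 0, so the root lies in [-3, -0.75]
f(-1.875) = 3.330078 > 0, so the root lies in [-3, -1.875]
f(-2.4375) = -14.4392 < 0, so the root lies in [-2.4375, -1.875]
f(-2.15625) = -4.6474 < 0, so the root lies in [-2.15625, -1.875]

-2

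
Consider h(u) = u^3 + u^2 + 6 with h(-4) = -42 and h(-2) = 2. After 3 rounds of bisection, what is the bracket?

h(-3) = -12 < 0, so the root lies in [-3, -2]
h(-2.5) = -3.375 < 0, so the root lies in [-2.5, -2]
h(-2.25) = -0.328125 < 0, so the root lies in [-2.25, -2]

[-2.25, -2]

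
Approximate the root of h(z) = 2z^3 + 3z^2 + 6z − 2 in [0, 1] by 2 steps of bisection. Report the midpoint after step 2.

0.25

h(0.5) = 2 > 0, so the root lies in [0, 0.5]
h(0.25) = -0.28125 < 0, so the root lies in [0.25, 0.5]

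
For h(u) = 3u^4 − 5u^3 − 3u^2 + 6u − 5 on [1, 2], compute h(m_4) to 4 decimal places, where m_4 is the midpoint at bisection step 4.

h(1.5) = -4.4375 < 0, so the root lies in [1.5, 2]
h(1.75) = -2.347656 < 0, so the root lies in [1.75, 2]
h(1.875) = -0.177002 < 0, so the root lies in [1.875, 2]
h(1.9375) = 1.2728 > 0, so the root lies in [1.875, 1.9375]

1.2728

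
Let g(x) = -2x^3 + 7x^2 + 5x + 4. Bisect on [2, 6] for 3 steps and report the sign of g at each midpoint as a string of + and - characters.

midpoint 4: g = 8 > 0 → [4, 6]
midpoint 5: g = -46 < 0 → [4, 5]
midpoint 4.5: g = -14 < 0 → [4, 4.5]

+--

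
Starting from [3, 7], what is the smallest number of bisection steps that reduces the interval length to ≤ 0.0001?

Width after n steps is 4/2^n. Need 2^n ≥ 4/0.0001 = 40000.
2^15 = 32768 < 40000 ≤ 2^16 = 65536, so n = 16.

16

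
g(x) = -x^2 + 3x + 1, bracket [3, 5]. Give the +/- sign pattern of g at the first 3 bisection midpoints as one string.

m = 4, g(m) = -3 (−); new bracket [3, 4]
m = 3.5, g(m) = -0.75 (−); new bracket [3, 3.5]
m = 3.25, g(m) = 0.1875 (+); new bracket [3.25, 3.5]

--+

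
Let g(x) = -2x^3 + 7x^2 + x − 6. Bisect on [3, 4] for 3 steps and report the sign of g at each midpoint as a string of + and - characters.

-++

g(3.5) = -2.5 < 0, so the root lies in [3, 3.5]
g(3.25) = 2.53125 > 0, so the root lies in [3.25, 3.5]
g(3.375) = 0.222656 > 0, so the root lies in [3.375, 3.5]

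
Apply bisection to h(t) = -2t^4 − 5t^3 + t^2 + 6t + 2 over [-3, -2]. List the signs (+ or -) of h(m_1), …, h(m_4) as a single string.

m = -2.5, h(m) = -6.75 (−); new bracket [-2.5, -2]
m = -2.25, h(m) = -0.742188 (−); new bracket [-2.25, -2]
m = -2.125, h(m) = 0.962402 (+); new bracket [-2.25, -2.125]
m = -2.1875, h(m) = 0.2024 (+); new bracket [-2.25, -2.1875]

--++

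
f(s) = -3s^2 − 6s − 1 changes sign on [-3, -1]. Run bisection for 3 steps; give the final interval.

midpoint -2: f = -1 < 0 → [-2, -1]
midpoint -1.5: f = 1.25 > 0 → [-2, -1.5]
midpoint -1.75: f = 0.3125 > 0 → [-2, -1.75]

[-2, -1.75]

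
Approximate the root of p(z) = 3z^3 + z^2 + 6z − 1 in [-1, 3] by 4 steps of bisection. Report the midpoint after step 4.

0.25

m = 1, p(m) = 9 (+); new bracket [-1, 1]
m = 0, p(m) = -1 (−); new bracket [0, 1]
m = 0.5, p(m) = 2.625 (+); new bracket [0, 0.5]
m = 0.25, p(m) = 0.6094 (+); new bracket [0, 0.25]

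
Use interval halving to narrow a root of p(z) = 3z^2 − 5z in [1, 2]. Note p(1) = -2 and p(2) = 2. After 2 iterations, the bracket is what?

p(1.5) = -0.75 < 0, so the root lies in [1.5, 2]
p(1.75) = 0.4375 > 0, so the root lies in [1.5, 1.75]

[1.5, 1.75]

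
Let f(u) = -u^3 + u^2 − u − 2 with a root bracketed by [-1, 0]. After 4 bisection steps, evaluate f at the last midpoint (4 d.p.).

0.0090

m = -0.5, f(m) = -1.125 (−); new bracket [-1, -0.5]
m = -0.75, f(m) = -0.265625 (−); new bracket [-1, -0.75]
m = -0.875, f(m) = 0.310547 (+); new bracket [-0.875, -0.75]
m = -0.8125, f(m) = 0.009 (+); new bracket [-0.8125, -0.75]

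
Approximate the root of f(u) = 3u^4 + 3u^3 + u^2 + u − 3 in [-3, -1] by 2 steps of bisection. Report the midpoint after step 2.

u = -2 gives f = 23, positive; keep [-2, -1]
u = -1.5 gives f = 2.8125, positive; keep [-1.5, -1]

-1.5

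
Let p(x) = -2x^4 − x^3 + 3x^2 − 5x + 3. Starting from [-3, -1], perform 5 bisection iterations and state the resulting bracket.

[-2.0625, -2]

x = -2 gives p = 1, positive; keep [-3, -2]
x = -2.5 gives p = -28.25, negative; keep [-2.5, -2]
x = -2.25 gives p = -10.429688, negative; keep [-2.25, -2]
x = -2.125 gives p = -4.0142, negative; keep [-2.125, -2]
x = -2.0625 gives p = -1.3435, negative; keep [-2.0625, -2]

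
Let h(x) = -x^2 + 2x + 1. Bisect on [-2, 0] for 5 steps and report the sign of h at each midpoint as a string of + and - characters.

--++-

m = -1, h(m) = -2 (−); new bracket [-1, 0]
m = -0.5, h(m) = -0.25 (−); new bracket [-0.5, 0]
m = -0.25, h(m) = 0.4375 (+); new bracket [-0.5, -0.25]
m = -0.375, h(m) = 0.1094 (+); new bracket [-0.5, -0.375]
m = -0.4375, h(m) = -0.0664 (−); new bracket [-0.4375, -0.375]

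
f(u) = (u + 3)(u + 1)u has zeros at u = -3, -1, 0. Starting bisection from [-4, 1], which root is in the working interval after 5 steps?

midpoint -1.5: f = 1.125 > 0 → [-4, -1.5]
midpoint -2.75: f = 1.203125 > 0 → [-4, -2.75]
midpoint -3.375: f = -3.005859 < 0 → [-3.375, -2.75]
midpoint -3.0625: f = -0.3948 < 0 → [-3.0625, -2.75]
midpoint -2.90625: f = 0.5194 > 0 → [-3.0625, -2.90625]

-3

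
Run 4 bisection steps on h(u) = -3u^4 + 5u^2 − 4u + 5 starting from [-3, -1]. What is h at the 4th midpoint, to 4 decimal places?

m = -2, h(m) = -15 (−); new bracket [-2, -1]
m = -1.5, h(m) = 7.0625 (+); new bracket [-2, -1.5]
m = -1.75, h(m) = -0.824219 (−); new bracket [-1.75, -1.5]
m = -1.625, h(m) = 3.7844 (+); new bracket [-1.75, -1.625]

3.7844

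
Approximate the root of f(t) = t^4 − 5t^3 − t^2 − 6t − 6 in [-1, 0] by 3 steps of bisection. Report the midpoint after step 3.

t = -0.5 gives f = -2.5625, negative; keep [-1, -0.5]
t = -0.75 gives f = 0.363281, positive; keep [-0.75, -0.5]
t = -0.625 gives f = -1.267334, negative; keep [-0.75, -0.625]

-0.625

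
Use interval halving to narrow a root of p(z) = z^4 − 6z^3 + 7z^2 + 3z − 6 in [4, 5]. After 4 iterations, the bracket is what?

m = 4.5, p(m) = 12.5625 (+); new bracket [4, 4.5]
m = 4.25, p(m) = -1.152344 (−); new bracket [4.25, 4.5]
m = 4.375, p(m) = 5.031494 (+); new bracket [4.25, 4.375]
m = 4.3125, p(m) = 1.7796 (+); new bracket [4.25, 4.3125]

[4.25, 4.3125]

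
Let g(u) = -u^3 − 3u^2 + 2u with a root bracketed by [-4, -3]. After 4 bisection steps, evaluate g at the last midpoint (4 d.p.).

0.0139

m = -3.5, g(m) = -0.875 (−); new bracket [-4, -3.5]
m = -3.75, g(m) = 3.046875 (+); new bracket [-3.75, -3.5]
m = -3.625, g(m) = 0.962891 (+); new bracket [-3.625, -3.5]
m = -3.5625, g(m) = 0.0139 (+); new bracket [-3.5625, -3.5]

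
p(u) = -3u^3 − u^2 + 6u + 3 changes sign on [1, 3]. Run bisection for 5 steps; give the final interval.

[1.4375, 1.5]

midpoint 2: p = -13 < 0 → [1, 2]
midpoint 1.5: p = -0.375 < 0 → [1, 1.5]
midpoint 1.25: p = 3.078125 > 0 → [1.25, 1.5]
midpoint 1.375: p = 1.5605 > 0 → [1.375, 1.5]
midpoint 1.4375: p = 0.6472 > 0 → [1.4375, 1.5]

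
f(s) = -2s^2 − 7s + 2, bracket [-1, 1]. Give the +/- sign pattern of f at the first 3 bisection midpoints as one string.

+-+

f(0) = 2 > 0, so the root lies in [0, 1]
f(0.5) = -2 < 0, so the root lies in [0, 0.5]
f(0.25) = 0.125 > 0, so the root lies in [0.25, 0.5]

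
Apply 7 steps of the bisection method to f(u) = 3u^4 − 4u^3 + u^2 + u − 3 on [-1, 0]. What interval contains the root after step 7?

[-0.796875, -0.7890625]

u = -0.5 gives f = -2.5625, negative; keep [-1, -0.5]
u = -0.75 gives f = -0.550781, negative; keep [-1, -0.75]
u = -0.875 gives f = 1.328857, positive; keep [-0.875, -0.75]
u = -0.8125 gives f = 0.3006, positive; keep [-0.8125, -0.75]
u = -0.78125 gives f = -0.146, negative; keep [-0.8125, -0.78125]
u = -0.796875 gives f = 0.0719, positive; keep [-0.796875, -0.78125]
u = -0.7890625 gives f = -0.0383, negative; keep [-0.796875, -0.7890625]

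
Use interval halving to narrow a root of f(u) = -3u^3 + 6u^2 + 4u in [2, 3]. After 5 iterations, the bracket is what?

f(2.5) = 0.625 > 0, so the root lies in [2.5, 3]
f(2.75) = -6.015625 < 0, so the root lies in [2.5, 2.75]
f(2.625) = -2.419922 < 0, so the root lies in [2.5, 2.625]
f(2.5625) = -0.8308 < 0, so the root lies in [2.5, 2.5625]
f(2.53125) = -0.0865 < 0, so the root lies in [2.5, 2.53125]

[2.5, 2.53125]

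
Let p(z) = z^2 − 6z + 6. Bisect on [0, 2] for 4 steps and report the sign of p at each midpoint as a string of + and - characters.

+-+-

m = 1, p(m) = 1 (+); new bracket [1, 2]
m = 1.5, p(m) = -0.75 (−); new bracket [1, 1.5]
m = 1.25, p(m) = 0.0625 (+); new bracket [1.25, 1.5]
m = 1.375, p(m) = -0.3594 (−); new bracket [1.25, 1.375]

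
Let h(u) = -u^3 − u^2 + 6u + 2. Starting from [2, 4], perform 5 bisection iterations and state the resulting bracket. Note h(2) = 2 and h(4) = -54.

midpoint 3: h = -16 < 0 → [2, 3]
midpoint 2.5: h = -4.875 < 0 → [2, 2.5]
midpoint 2.25: h = -0.953125 < 0 → [2, 2.25]
midpoint 2.125: h = 0.6387 > 0 → [2.125, 2.25]
midpoint 2.1875: h = -0.1277 < 0 → [2.125, 2.1875]

[2.125, 2.1875]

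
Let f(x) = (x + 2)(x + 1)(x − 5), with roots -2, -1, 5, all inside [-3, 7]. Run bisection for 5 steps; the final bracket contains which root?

midpoint 2: f = -36 < 0 → [2, 7]
midpoint 4.5: f = -17.875 < 0 → [4.5, 7]
midpoint 5.75: f = 39.234375 > 0 → [4.5, 5.75]
midpoint 5.125: f = 5.4551 > 0 → [4.5, 5.125]
midpoint 4.8125: f = -7.4246 < 0 → [4.8125, 5.125]

5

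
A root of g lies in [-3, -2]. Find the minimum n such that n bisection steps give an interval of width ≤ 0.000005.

Width after n steps is 1/2^n. Need 2^n ≥ 1/0.000005 = 200000.
2^17 = 131072 < 200000 ≤ 2^18 = 262144, so n = 18.

18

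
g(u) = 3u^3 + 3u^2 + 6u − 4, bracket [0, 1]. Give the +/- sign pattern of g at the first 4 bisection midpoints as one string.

g(0.5) = 0.125 > 0, so the root lies in [0, 0.5]
g(0.25) = -2.265625 < 0, so the root lies in [0.25, 0.5]
g(0.375) = -1.169922 < 0, so the root lies in [0.375, 0.5]
g(0.4375) = -0.5496 < 0, so the root lies in [0.4375, 0.5]

+---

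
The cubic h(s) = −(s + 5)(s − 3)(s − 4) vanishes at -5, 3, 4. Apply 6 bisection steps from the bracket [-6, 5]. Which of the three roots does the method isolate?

midpoint -0.5: h = -70.875 < 0 → [-6, -0.5]
midpoint -3.25: h = -79.296875 < 0 → [-6, -3.25]
midpoint -4.625: h = -24.662109 < 0 → [-6, -4.625]
midpoint -5.3125: h = 24.1907 > 0 → [-5.3125, -4.625]
midpoint -4.96875: h = -2.2334 < 0 → [-5.3125, -4.96875]
midpoint -5.140625: h = 10.464 > 0 → [-5.140625, -4.96875]

-5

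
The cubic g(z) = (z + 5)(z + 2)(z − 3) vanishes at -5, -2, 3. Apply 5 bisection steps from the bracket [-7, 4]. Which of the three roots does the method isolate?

z = -1.5 gives g = -7.875, negative; keep [-1.5, 4]
z = 1.25 gives g = -35.546875, negative; keep [1.25, 4]
z = 2.625 gives g = -13.224609, negative; keep [2.625, 4]
z = 3.3125 gives g = 13.8, positive; keep [2.625, 3.3125]
z = 2.96875 gives g = -1.2373, negative; keep [2.96875, 3.3125]

3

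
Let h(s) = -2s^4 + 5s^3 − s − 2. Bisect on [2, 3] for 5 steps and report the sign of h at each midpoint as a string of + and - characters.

h(2.5) = -4.5 < 0, so the root lies in [2, 2.5]
h(2.25) = 1.445312 > 0, so the root lies in [2.25, 2.5]
h(2.375) = -1.025879 < 0, so the root lies in [2.25, 2.375]
h(2.3125) = 0.3249 > 0, so the root lies in [2.3125, 2.375]
h(2.34375) = -0.3204 < 0, so the root lies in [2.3125, 2.34375]

-+-+-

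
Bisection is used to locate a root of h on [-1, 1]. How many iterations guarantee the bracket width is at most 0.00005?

Width after n steps is 2/2^n. Need 2^n ≥ 2/0.00005 = 40000.
2^15 = 32768 < 40000 ≤ 2^16 = 65536, so n = 16.

16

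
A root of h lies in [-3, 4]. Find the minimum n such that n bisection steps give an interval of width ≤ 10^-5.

Width after n steps is 7/2^n. Need 2^n ≥ 7/10^-5 = 700000.
2^19 = 524288 < 700000 ≤ 2^20 = 1048576, so n = 20.

20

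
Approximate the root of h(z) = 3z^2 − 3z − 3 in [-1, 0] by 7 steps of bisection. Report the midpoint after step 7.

-0.6171875

z = -0.5 gives h = -0.75, negative; keep [-1, -0.5]
z = -0.75 gives h = 0.9375, positive; keep [-0.75, -0.5]
z = -0.625 gives h = 0.046875, positive; keep [-0.625, -0.5]
z = -0.5625 gives h = -0.3633, negative; keep [-0.625, -0.5625]
z = -0.59375 gives h = -0.1611, negative; keep [-0.625, -0.59375]
z = -0.609375 gives h = -0.0579, negative; keep [-0.625, -0.609375]
z = -0.6171875 gives h = -0.0057, negative; keep [-0.625, -0.6171875]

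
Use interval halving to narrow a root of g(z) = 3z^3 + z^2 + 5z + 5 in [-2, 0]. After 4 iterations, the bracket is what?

[-0.875, -0.75]

midpoint -1: g = -2 < 0 → [-1, 0]
midpoint -0.5: g = 2.375 > 0 → [-1, -0.5]
midpoint -0.75: g = 0.546875 > 0 → [-1, -0.75]
midpoint -0.875: g = -0.6191 < 0 → [-0.875, -0.75]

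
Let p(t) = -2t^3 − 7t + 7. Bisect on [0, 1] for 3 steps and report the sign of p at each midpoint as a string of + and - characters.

++-

t = 0.5 gives p = 3.25, positive; keep [0.5, 1]
t = 0.75 gives p = 0.90625, positive; keep [0.75, 1]
t = 0.875 gives p = -0.464844, negative; keep [0.75, 0.875]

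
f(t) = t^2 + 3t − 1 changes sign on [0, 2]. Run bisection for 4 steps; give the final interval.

midpoint 1: f = 3 > 0 → [0, 1]
midpoint 0.5: f = 0.75 > 0 → [0, 0.5]
midpoint 0.25: f = -0.1875 < 0 → [0.25, 0.5]
midpoint 0.375: f = 0.2656 > 0 → [0.25, 0.375]

[0.25, 0.375]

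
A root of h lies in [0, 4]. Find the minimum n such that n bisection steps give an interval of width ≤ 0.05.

Width after n steps is 4/2^n. Need 2^n ≥ 4/0.05 = 80.
2^6 = 64 < 80 ≤ 2^7 = 128, so n = 7.

7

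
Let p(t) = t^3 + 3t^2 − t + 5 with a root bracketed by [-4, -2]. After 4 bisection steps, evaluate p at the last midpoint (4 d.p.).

midpoint -3: p = 8 > 0 → [-4, -3]
midpoint -3.5: p = 2.375 > 0 → [-4, -3.5]
midpoint -3.75: p = -1.796875 < 0 → [-3.75, -3.5]
midpoint -3.625: p = 0.4121 > 0 → [-3.75, -3.625]

0.4121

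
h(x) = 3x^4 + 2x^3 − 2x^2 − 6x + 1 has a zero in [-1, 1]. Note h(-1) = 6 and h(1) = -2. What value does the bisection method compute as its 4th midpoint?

0.125

h(0) = 1 > 0, so the root lies in [0, 1]
h(0.5) = -2.0625 < 0, so the root lies in [0, 0.5]
h(0.25) = -0.582031 < 0, so the root lies in [0, 0.25]
h(0.125) = 0.2234 > 0, so the root lies in [0.125, 0.25]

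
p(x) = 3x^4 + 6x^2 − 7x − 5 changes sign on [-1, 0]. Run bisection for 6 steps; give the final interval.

[-0.5, -0.484375]

m = -0.5, p(m) = 0.1875 (+); new bracket [-0.5, 0]
m = -0.25, p(m) = -2.863281 (−); new bracket [-0.5, -0.25]
m = -0.375, p(m) = -1.471924 (−); new bracket [-0.5, -0.375]
m = -0.4375, p(m) = -0.6792 (−); new bracket [-0.5, -0.4375]
m = -0.46875, p(m) = -0.2556 (−); new bracket [-0.5, -0.46875]
m = -0.484375, p(m) = -0.0365 (−); new bracket [-0.5, -0.484375]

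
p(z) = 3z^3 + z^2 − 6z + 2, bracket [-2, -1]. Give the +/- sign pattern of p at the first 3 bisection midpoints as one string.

p(-1.5) = 3.125 > 0, so the root lies in [-2, -1.5]
p(-1.75) = -0.515625 < 0, so the root lies in [-1.75, -1.5]
p(-1.625) = 1.517578 > 0, so the root lies in [-1.75, -1.625]

+-+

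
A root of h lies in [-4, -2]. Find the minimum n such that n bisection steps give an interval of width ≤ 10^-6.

21

Width after n steps is 2/2^n. Need 2^n ≥ 2/10^-6 = 2000000.
2^20 = 1048576 < 2000000 ≤ 2^21 = 2097152, so n = 21.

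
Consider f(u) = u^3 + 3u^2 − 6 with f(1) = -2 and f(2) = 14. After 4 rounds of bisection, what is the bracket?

[1.1875, 1.25]

midpoint 1.5: f = 4.125 > 0 → [1, 1.5]
midpoint 1.25: f = 0.640625 > 0 → [1, 1.25]
midpoint 1.125: f = -0.779297 < 0 → [1.125, 1.25]
midpoint 1.1875: f = -0.095 < 0 → [1.1875, 1.25]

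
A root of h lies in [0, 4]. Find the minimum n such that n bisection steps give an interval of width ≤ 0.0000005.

23

Width after n steps is 4/2^n. Need 2^n ≥ 4/0.0000005 = 8000000.
2^22 = 4194304 < 8000000 ≤ 2^23 = 8388608, so n = 23.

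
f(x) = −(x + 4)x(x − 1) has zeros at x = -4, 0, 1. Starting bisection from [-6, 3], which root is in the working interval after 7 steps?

-4

x = -1.5 gives f = -9.375, negative; keep [-6, -1.5]
x = -3.75 gives f = -4.453125, negative; keep [-6, -3.75]
x = -4.875 gives f = 25.060547, positive; keep [-4.875, -3.75]
x = -4.3125 gives f = 7.1594, positive; keep [-4.3125, -3.75]
x = -4.03125 gives f = 0.6338, positive; keep [-4.03125, -3.75]
x = -3.890625 gives f = -2.0811, negative; keep [-4.03125, -3.890625]
x = -3.9609375 gives f = -0.7676, negative; keep [-4.03125, -3.9609375]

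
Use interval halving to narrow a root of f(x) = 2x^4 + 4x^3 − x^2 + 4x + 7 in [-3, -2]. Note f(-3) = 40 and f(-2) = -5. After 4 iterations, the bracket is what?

midpoint -2.5: f = 6.375 > 0 → [-2.5, -2]
midpoint -2.25: f = -1.367188 < 0 → [-2.5, -2.25]
midpoint -2.375: f = 1.906738 > 0 → [-2.375, -2.25]
midpoint -2.3125: f = 0.1314 > 0 → [-2.3125, -2.25]

[-2.3125, -2.25]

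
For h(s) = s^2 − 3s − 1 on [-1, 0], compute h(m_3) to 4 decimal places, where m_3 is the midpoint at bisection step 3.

m = -0.5, h(m) = 0.75 (+); new bracket [-0.5, 0]
m = -0.25, h(m) = -0.1875 (−); new bracket [-0.5, -0.25]
m = -0.375, h(m) = 0.265625 (+); new bracket [-0.375, -0.25]

0.2656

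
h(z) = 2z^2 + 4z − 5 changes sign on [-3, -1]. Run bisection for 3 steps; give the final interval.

midpoint -2: h = -5 < 0 → [-3, -2]
midpoint -2.5: h = -2.5 < 0 → [-3, -2.5]
midpoint -2.75: h = -0.875 < 0 → [-3, -2.75]

[-3, -2.75]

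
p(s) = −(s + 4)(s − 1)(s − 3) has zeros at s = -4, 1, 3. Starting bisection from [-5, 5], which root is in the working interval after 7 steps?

-4

midpoint 0: p = -12 < 0 → [-5, 0]
midpoint -2.5: p = -28.875 < 0 → [-5, -2.5]
midpoint -3.75: p = -8.015625 < 0 → [-5, -3.75]
midpoint -4.375: p = 14.8652 > 0 → [-4.375, -3.75]
midpoint -4.0625: p = 2.2346 > 0 → [-4.0625, -3.75]
midpoint -3.90625: p = -3.1766 < 0 → [-4.0625, -3.90625]
midpoint -3.984375: p = -0.5439 < 0 → [-4.0625, -3.984375]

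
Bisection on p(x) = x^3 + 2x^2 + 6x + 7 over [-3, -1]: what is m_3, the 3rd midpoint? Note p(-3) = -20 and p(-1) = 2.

p(-2) = -5 < 0, so the root lies in [-2, -1]
p(-1.5) = -0.875 < 0, so the root lies in [-1.5, -1]
p(-1.25) = 0.671875 > 0, so the root lies in [-1.5, -1.25]

-1.25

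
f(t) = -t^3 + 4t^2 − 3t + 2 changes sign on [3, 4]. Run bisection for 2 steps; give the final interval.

[3.25, 3.5]

f(3.5) = -2.375 < 0, so the root lies in [3, 3.5]
f(3.25) = 0.171875 > 0, so the root lies in [3.25, 3.5]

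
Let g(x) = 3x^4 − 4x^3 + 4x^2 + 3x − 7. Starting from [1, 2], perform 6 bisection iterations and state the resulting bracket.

g(1.5) = 8.1875 > 0, so the root lies in [1, 1.5]
g(1.25) = 2.511719 > 0, so the root lies in [1, 1.25]
g(1.125) = 0.547607 > 0, so the root lies in [1, 1.125]
g(1.0625) = -0.2714 < 0, so the root lies in [1.0625, 1.125]
g(1.09375) = 0.126 > 0, so the root lies in [1.0625, 1.09375]
g(1.078125) = -0.0757 < 0, so the root lies in [1.078125, 1.09375]

[1.078125, 1.09375]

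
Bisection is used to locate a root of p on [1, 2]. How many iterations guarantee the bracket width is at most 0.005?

Width after n steps is 1/2^n. Need 2^n ≥ 1/0.005 = 200.
2^7 = 128 < 200 ≤ 2^8 = 256, so n = 8.

8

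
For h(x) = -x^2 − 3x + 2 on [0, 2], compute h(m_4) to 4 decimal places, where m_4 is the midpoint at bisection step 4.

m = 1, h(m) = -2 (−); new bracket [0, 1]
m = 0.5, h(m) = 0.25 (+); new bracket [0.5, 1]
m = 0.75, h(m) = -0.8125 (−); new bracket [0.5, 0.75]
m = 0.625, h(m) = -0.2656 (−); new bracket [0.5, 0.625]

-0.2656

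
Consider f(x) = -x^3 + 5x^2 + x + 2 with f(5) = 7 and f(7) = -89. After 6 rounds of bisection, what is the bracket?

midpoint 6: f = -28 < 0 → [5, 6]
midpoint 5.5: f = -7.625 < 0 → [5, 5.5]
midpoint 5.25: f = 0.359375 > 0 → [5.25, 5.5]
midpoint 5.375: f = -3.459 < 0 → [5.25, 5.375]
midpoint 5.3125: f = -1.5071 < 0 → [5.25, 5.3125]
midpoint 5.28125: f = -0.5633 < 0 → [5.25, 5.28125]

[5.25, 5.28125]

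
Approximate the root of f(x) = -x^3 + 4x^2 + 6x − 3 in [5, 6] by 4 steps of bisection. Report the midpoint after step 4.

5.0625

f(5.5) = -15.375 < 0, so the root lies in [5, 5.5]
f(5.25) = -5.953125 < 0, so the root lies in [5, 5.25]
f(5.125) = -1.798828 < 0, so the root lies in [5, 5.125]
f(5.0625) = 0.1443 > 0, so the root lies in [5.0625, 5.125]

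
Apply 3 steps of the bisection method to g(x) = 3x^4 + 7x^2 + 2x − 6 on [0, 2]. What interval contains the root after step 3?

x = 1 gives g = 6, positive; keep [0, 1]
x = 0.5 gives g = -3.0625, negative; keep [0.5, 1]
x = 0.75 gives g = 0.386719, positive; keep [0.5, 0.75]

[0.5, 0.75]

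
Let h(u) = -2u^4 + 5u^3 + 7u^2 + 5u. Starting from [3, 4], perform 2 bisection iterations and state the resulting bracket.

u = 3.5 gives h = 17.5, positive; keep [3.5, 4]
u = 3.75 gives h = -14.648438, negative; keep [3.5, 3.75]

[3.5, 3.75]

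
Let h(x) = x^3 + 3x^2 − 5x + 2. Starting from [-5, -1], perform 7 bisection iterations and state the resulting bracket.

m = -3, h(m) = 17 (+); new bracket [-5, -3]
m = -4, h(m) = 6 (+); new bracket [-5, -4]
m = -4.5, h(m) = -5.875 (−); new bracket [-4.5, -4]
m = -4.25, h(m) = 0.6719 (+); new bracket [-4.5, -4.25]
m = -4.375, h(m) = -2.4434 (−); new bracket [-4.375, -4.25]
m = -4.3125, h(m) = -0.8469 (−); new bracket [-4.3125, -4.25]
m = -4.28125, h(m) = -0.0779 (−); new bracket [-4.28125, -4.25]

[-4.28125, -4.25]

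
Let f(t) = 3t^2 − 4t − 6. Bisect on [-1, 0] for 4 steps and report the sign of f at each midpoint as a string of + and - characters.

---+

m = -0.5, f(m) = -3.25 (−); new bracket [-1, -0.5]
m = -0.75, f(m) = -1.3125 (−); new bracket [-1, -0.75]
m = -0.875, f(m) = -0.203125 (−); new bracket [-1, -0.875]
m = -0.9375, f(m) = 0.3867 (+); new bracket [-0.9375, -0.875]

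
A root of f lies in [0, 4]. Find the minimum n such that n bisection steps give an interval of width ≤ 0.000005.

Width after n steps is 4/2^n. Need 2^n ≥ 4/0.000005 = 800000.
2^19 = 524288 < 800000 ≤ 2^20 = 1048576, so n = 20.

20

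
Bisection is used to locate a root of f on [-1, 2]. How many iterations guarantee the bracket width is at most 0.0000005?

Width after n steps is 3/2^n. Need 2^n ≥ 3/0.0000005 = 6000000.
2^22 = 4194304 < 6000000 ≤ 2^23 = 8388608, so n = 23.

23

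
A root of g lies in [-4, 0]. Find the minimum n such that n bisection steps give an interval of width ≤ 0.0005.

Width after n steps is 4/2^n. Need 2^n ≥ 4/0.0005 = 8000.
2^12 = 4096 < 8000 ≤ 2^13 = 8192, so n = 13.

13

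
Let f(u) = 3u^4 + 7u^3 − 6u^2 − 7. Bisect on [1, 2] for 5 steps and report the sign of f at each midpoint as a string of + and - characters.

+++--

f(1.5) = 18.3125 > 0, so the root lies in [1, 1.5]
f(1.25) = 4.621094 > 0, so the root lies in [1, 1.25]
f(1.125) = 0.178467 > 0, so the root lies in [1, 1.125]
f(1.0625) = -1.5539 < 0, so the root lies in [1.0625, 1.125]
f(1.09375) = -0.7253 < 0, so the root lies in [1.09375, 1.125]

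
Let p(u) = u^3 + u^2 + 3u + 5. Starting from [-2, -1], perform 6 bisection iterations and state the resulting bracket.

[-1.40625, -1.390625]

p(-1.5) = -0.625 < 0, so the root lies in [-1.5, -1]
p(-1.25) = 0.859375 > 0, so the root lies in [-1.5, -1.25]
p(-1.375) = 0.166016 > 0, so the root lies in [-1.5, -1.375]
p(-1.4375) = -0.2166 < 0, so the root lies in [-1.4375, -1.375]
p(-1.40625) = -0.0221 < 0, so the root lies in [-1.40625, -1.375]
p(-1.390625) = 0.0727 > 0, so the root lies in [-1.40625, -1.390625]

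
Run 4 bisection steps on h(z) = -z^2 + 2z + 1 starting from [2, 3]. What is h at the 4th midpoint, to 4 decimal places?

m = 2.5, h(m) = -0.25 (−); new bracket [2, 2.5]
m = 2.25, h(m) = 0.4375 (+); new bracket [2.25, 2.5]
m = 2.375, h(m) = 0.109375 (+); new bracket [2.375, 2.5]
m = 2.4375, h(m) = -0.0664 (−); new bracket [2.375, 2.4375]

-0.0664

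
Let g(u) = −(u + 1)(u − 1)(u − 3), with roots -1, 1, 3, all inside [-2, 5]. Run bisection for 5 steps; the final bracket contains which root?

3

midpoint 1.5: g = 1.875 > 0 → [1.5, 5]
midpoint 3.25: g = -2.390625 < 0 → [1.5, 3.25]
midpoint 2.375: g = 2.900391 > 0 → [2.375, 3.25]
midpoint 2.8125: g = 1.2957 > 0 → [2.8125, 3.25]
midpoint 3.03125: g = -0.2559 < 0 → [2.8125, 3.03125]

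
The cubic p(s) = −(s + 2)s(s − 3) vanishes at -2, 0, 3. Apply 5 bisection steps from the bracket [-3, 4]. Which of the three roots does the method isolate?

m = 0.5, p(m) = 3.125 (+); new bracket [0.5, 4]
m = 2.25, p(m) = 7.171875 (+); new bracket [2.25, 4]
m = 3.125, p(m) = -2.001953 (−); new bracket [2.25, 3.125]
m = 2.6875, p(m) = 3.9368 (+); new bracket [2.6875, 3.125]
m = 2.90625, p(m) = 1.3368 (+); new bracket [2.90625, 3.125]

3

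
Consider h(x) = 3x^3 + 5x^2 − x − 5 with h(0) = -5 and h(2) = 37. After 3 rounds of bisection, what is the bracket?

m = 1, h(m) = 2 (+); new bracket [0, 1]
m = 0.5, h(m) = -3.875 (−); new bracket [0.5, 1]
m = 0.75, h(m) = -1.671875 (−); new bracket [0.75, 1]

[0.75, 1]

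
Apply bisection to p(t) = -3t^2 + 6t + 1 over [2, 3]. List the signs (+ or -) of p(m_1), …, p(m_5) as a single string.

t = 2.5 gives p = -2.75, negative; keep [2, 2.5]
t = 2.25 gives p = -0.6875, negative; keep [2, 2.25]
t = 2.125 gives p = 0.203125, positive; keep [2.125, 2.25]
t = 2.1875 gives p = -0.2305, negative; keep [2.125, 2.1875]
t = 2.15625 gives p = -0.0107, negative; keep [2.125, 2.15625]

--+--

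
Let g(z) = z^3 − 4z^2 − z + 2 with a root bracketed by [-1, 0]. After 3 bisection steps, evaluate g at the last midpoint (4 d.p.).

-0.8574

midpoint -0.5: g = 1.375 > 0 → [-1, -0.5]
midpoint -0.75: g = 0.078125 > 0 → [-1, -0.75]
midpoint -0.875: g = -0.857422 < 0 → [-0.875, -0.75]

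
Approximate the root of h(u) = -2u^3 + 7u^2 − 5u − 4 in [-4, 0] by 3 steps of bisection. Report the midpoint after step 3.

h(-2) = 50 > 0, so the root lies in [-2, 0]
h(-1) = 10 > 0, so the root lies in [-1, 0]
h(-0.5) = 0.5 > 0, so the root lies in [-0.5, 0]

-0.5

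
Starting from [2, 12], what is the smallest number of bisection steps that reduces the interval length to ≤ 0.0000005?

Width after n steps is 10/2^n. Need 2^n ≥ 10/0.0000005 = 20000000.
2^24 = 16777216 < 20000000 ≤ 2^25 = 33554432, so n = 25.

25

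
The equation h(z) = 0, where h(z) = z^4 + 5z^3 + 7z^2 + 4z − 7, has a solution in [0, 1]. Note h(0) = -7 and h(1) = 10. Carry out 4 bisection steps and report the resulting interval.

z = 0.5 gives h = -2.5625, negative; keep [0.5, 1]
z = 0.75 gives h = 2.363281, positive; keep [0.5, 0.75]
z = 0.625 gives h = -0.392334, negative; keep [0.625, 0.75]
z = 0.6875 gives h = 0.9068, positive; keep [0.625, 0.6875]

[0.625, 0.6875]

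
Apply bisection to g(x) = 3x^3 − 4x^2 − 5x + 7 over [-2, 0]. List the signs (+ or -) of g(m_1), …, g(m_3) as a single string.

m = -1, g(m) = 5 (+); new bracket [-2, -1]
m = -1.5, g(m) = -4.625 (−); new bracket [-1.5, -1]
m = -1.25, g(m) = 1.140625 (+); new bracket [-1.5, -1.25]

+-+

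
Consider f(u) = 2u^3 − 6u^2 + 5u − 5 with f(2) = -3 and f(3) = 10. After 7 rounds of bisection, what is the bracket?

midpoint 2.5: f = 1.25 > 0 → [2, 2.5]
midpoint 2.25: f = -1.34375 < 0 → [2.25, 2.5]
midpoint 2.375: f = -0.175781 < 0 → [2.375, 2.5]
midpoint 2.4375: f = 0.5034 > 0 → [2.375, 2.4375]
midpoint 2.40625: f = 0.1556 > 0 → [2.375, 2.40625]
midpoint 2.390625: f = -0.0121 < 0 → [2.390625, 2.40625]
midpoint 2.3984375: f = 0.0712 > 0 → [2.390625, 2.3984375]

[2.390625, 2.3984375]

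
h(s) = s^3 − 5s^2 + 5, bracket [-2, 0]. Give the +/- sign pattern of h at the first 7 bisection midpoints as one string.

m = -1, h(m) = -1 (−); new bracket [-1, 0]
m = -0.5, h(m) = 3.625 (+); new bracket [-1, -0.5]
m = -0.75, h(m) = 1.765625 (+); new bracket [-1, -0.75]
m = -0.875, h(m) = 0.502 (+); new bracket [-1, -0.875]
m = -0.9375, h(m) = -0.2185 (−); new bracket [-0.9375, -0.875]
m = -0.90625, h(m) = 0.1493 (+); new bracket [-0.9375, -0.90625]
m = -0.921875, h(m) = -0.0327 (−); new bracket [-0.921875, -0.90625]

-+++-+-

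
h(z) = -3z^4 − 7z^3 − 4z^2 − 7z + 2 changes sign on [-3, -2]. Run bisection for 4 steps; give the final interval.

midpoint -2.5: h = -13.3125 < 0 → [-2.5, -2]
midpoint -2.25: h = 0.347656 > 0 → [-2.5, -2.25]
midpoint -2.375: h = -5.612061 < 0 → [-2.375, -2.25]
midpoint -2.3125: h = -2.4302 < 0 → [-2.3125, -2.25]

[-2.3125, -2.25]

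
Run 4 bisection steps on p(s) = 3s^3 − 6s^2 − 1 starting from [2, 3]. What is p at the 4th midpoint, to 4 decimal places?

-0.2024

s = 2.5 gives p = 8.375, positive; keep [2, 2.5]
s = 2.25 gives p = 2.796875, positive; keep [2, 2.25]
s = 2.125 gives p = 0.693359, positive; keep [2, 2.125]
s = 2.0625 gives p = -0.2024, negative; keep [2.0625, 2.125]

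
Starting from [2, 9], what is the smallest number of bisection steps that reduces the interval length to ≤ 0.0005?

Width after n steps is 7/2^n. Need 2^n ≥ 7/0.0005 = 14000.
2^13 = 8192 < 14000 ≤ 2^14 = 16384, so n = 14.

14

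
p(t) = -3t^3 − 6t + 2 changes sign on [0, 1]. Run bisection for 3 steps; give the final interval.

m = 0.5, p(m) = -1.375 (−); new bracket [0, 0.5]
m = 0.25, p(m) = 0.453125 (+); new bracket [0.25, 0.5]
m = 0.375, p(m) = -0.408203 (−); new bracket [0.25, 0.375]

[0.25, 0.375]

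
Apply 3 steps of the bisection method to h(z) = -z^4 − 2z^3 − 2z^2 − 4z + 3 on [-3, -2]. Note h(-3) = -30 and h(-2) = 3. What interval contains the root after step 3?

midpoint -2.5: h = -7.3125 < 0 → [-2.5, -2]
midpoint -2.25: h = -0.972656 < 0 → [-2.25, -2]
midpoint -2.125: h = 1.269287 > 0 → [-2.25, -2.125]

[-2.25, -2.125]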